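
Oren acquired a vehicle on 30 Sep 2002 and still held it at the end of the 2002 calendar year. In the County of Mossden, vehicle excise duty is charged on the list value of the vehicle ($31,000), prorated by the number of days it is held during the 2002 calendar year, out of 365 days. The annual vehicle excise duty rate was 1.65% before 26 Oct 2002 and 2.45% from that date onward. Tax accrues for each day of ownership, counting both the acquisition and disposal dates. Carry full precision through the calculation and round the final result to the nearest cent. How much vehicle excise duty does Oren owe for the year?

$175.85

30 Sep – 25 Oct 2002: 26 days at 1.65% → $31,000 × 1.65% × 26/365 = $36.4356
26 Oct – 31 Dec 2002: 67 days at 2.45% → $31,000 × 2.45% × 67/365 = $139.4151
Total = $175.8507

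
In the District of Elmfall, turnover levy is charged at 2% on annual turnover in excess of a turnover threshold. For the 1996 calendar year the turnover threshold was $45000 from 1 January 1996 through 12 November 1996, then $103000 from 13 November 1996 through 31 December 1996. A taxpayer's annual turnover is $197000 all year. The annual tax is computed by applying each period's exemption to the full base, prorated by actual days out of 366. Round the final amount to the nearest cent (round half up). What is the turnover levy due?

1 January – 12 November 1996: 317 days, exemption $45000 → ($197000 − $45000) × 2% × 317/366 = $2633.0055
13 November – 31 December 1996: 49 days, exemption $103000 → ($197000 − $103000) × 2% × 49/366 = $251.6940
Total = $2884.6995

$2884.70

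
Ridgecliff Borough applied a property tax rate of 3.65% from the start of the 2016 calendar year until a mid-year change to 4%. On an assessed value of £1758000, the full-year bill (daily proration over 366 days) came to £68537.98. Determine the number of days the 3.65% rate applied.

106 days

Let d = days at the first rate; then 366 − d days at the second rate.
£1758000 × [3.65%·d + 4%·(366−d)] / 366 = £68537.98
Solving gives d = 106, so the new rate took effect on 16 Apr 2016.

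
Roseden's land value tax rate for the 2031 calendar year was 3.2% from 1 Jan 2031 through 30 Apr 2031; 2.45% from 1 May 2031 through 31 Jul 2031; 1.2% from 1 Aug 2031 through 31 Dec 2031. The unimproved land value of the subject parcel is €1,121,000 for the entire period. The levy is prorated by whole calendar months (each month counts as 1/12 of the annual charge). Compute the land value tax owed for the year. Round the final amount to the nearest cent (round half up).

1 Jan – 30 Apr 2031: 4 months at 3.2% → €1,121,000 × 3.2% × 4/12 = €11,957.3333
1 May – 31 Jul 2031: 3 months at 2.45% → €1,121,000 × 2.45% × 3/12 = €6,866.1250
1 Aug – 31 Dec 2031: 5 months at 1.2% → €1,121,000 × 1.2% × 5/12 = €5,605.0000
Total = €24,428.4583

€24,428.46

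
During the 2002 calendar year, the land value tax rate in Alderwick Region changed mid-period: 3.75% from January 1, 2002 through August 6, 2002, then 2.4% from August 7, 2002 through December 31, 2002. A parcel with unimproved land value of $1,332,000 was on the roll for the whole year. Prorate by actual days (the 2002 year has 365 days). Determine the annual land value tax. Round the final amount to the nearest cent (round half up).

$42,707.93

January 1 – August 6, 2002: 218 days at 3.75% → $1,332,000 × 3.75% × 218/365 = $29,833.1507
August 7 – December 31, 2002: 147 days at 2.4% → $1,332,000 × 2.4% × 147/365 = $12,874.7836
Total = $42,707.9342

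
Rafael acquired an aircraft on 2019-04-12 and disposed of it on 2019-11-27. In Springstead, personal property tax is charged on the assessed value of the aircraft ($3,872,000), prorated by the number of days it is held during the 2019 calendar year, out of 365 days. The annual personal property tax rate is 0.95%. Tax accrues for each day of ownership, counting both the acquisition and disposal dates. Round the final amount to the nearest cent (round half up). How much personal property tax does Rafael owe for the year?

$23,178.96

Days held (2019-04-12 to 2019-11-27): 230 out of 365
Tax = $3,872,000 × 0.95% × 230/365 = $23,178.9589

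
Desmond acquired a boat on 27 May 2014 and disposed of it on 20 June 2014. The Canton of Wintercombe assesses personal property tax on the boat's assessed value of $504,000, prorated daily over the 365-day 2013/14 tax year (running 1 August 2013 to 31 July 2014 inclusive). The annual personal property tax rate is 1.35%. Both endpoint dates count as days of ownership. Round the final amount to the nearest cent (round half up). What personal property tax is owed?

$466.03

Days held (27 May – 20 June 2014): 25 out of 365
Tax = $504,000 × 1.35% × 25/365 = $466.0274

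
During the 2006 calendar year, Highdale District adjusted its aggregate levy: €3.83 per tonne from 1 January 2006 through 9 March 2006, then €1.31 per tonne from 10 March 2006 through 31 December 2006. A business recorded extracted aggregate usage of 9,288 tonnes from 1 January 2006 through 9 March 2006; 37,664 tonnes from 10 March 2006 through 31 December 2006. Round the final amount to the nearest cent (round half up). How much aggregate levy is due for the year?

€84,912.88

1 January – 9 March 2006: 9,288 tonnes at €3.83/tonne → €35,573.04
10 March – 31 December 2006: 37,664 tonnes at €1.31/tonne → €49,339.84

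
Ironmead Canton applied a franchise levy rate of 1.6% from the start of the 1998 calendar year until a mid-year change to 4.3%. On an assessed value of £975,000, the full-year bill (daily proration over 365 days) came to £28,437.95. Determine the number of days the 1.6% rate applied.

187 days

Let d = days at the first rate; then 365 − d days at the second rate.
£975,000 × [1.6%·d + 4.3%·(365−d)] / 365 = £28,437.95
Solving gives d = 187, so the new rate took effect on 7 July 1998.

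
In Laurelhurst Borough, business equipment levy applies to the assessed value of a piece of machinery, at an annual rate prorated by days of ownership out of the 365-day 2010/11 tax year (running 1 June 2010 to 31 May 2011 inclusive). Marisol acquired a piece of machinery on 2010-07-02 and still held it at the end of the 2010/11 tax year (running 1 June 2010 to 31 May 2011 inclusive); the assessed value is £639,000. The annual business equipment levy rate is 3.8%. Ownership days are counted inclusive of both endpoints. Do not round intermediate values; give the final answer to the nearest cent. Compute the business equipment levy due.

Days held (2010-07-02 to 2011-05-31): 334 out of 365
Tax = £639,000 × 3.8% × 334/365 = £22,219.6932

£22,219.69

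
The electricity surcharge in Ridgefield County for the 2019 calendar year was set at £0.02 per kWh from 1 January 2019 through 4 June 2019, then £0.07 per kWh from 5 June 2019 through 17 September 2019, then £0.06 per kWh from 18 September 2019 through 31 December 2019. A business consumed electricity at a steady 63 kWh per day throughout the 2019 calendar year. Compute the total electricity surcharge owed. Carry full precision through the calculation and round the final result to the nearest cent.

1 January – 4 June 2019: 155 days × 63 kWh/day = 9,765 kWh at £0.02/kWh → £195.30
5 June – 17 September 2019: 105 days × 63 kWh/day = 6,615 kWh at £0.07/kWh → £463.05
18 September – 31 December 2019: 105 days × 63 kWh/day = 6,615 kWh at £0.06/kWh → £396.90

£1055.25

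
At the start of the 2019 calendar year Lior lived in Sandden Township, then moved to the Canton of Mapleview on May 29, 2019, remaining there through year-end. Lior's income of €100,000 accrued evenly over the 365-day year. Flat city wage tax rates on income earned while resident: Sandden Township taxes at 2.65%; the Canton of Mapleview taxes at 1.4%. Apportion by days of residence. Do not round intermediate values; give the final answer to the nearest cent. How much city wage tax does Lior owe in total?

Sandden Township, January 1 – May 28, 2019: 148 days → €100,000 × 2.65% × 148/365 = €1,074.5205
The Canton of Mapleview, May 29 – December 31, 2019: 217 days → €100,000 × 1.4% × 217/365 = €832.3288
Total = €1,906.8493

€1,906.85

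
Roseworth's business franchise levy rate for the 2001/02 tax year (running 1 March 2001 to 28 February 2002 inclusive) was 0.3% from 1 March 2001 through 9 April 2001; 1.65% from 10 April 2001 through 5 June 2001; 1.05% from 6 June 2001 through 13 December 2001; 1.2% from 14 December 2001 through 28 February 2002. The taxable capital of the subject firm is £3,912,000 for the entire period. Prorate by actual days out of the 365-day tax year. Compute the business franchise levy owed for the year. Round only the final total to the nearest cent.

£42,764.05

1 March – 9 April 2001: 40 days at 0.3% → £3,912,000 × 0.3% × 40/365 = £1,286.1370
10 April – 5 June 2001: 57 days at 1.65% → £3,912,000 × 1.65% × 57/365 = £10,080.0986
6 June – 13 December 2001: 191 days at 1.05% → £3,912,000 × 1.05% × 191/365 = £21,494.5644
14 December 2001 – 28 February 2002: 77 days at 1.2% → £3,912,000 × 1.2% × 77/365 = £9,903.2548
Total = £42,764.0548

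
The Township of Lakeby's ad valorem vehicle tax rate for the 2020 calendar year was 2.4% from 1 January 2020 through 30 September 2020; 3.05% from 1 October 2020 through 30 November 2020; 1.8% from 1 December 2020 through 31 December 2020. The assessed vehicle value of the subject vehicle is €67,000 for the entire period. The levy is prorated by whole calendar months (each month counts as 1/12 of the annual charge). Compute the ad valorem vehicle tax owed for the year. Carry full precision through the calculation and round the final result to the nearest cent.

€1,647.08

1 January – 30 September 2020: 9 months at 2.4% → €67,000 × 2.4% × 9/12 = €1,206.0000
1 October – 30 November 2020: 2 months at 3.05% → €67,000 × 3.05% × 2/12 = €340.5833
1 December – 31 December 2020: 1 month at 1.8% → €67,000 × 1.8% × 1/12 = €100.5000
Total = €1,647.0833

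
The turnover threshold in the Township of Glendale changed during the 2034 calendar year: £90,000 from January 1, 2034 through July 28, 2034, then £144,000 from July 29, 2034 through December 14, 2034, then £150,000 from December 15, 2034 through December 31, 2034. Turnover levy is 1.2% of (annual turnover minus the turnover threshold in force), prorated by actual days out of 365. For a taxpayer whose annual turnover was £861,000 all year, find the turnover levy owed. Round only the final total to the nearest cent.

January 1 – July 28, 2034: 209 days, exemption £90,000 → (£861,000 − £90,000) × 1.2% × 209/365 = £5,297.7205
July 29 – December 14, 2034: 139 days, exemption £144,000 → (£861,000 − £144,000) × 1.2% × 139/365 = £3,276.5918
December 15 – December 31, 2034: 17 days, exemption £150,000 → (£861,000 − £150,000) × 1.2% × 17/365 = £397.3808
Total = £8,971.6932

£8,971.69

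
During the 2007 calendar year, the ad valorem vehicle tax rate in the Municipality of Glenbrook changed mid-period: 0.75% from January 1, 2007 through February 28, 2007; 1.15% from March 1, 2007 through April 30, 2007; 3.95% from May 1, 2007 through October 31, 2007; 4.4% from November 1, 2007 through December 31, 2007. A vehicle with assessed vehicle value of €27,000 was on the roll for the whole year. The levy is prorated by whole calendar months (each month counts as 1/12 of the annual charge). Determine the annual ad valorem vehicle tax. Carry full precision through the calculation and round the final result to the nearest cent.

€816.75

January 1 – February 28, 2007: 2 months at 0.75% → €27,000 × 0.75% × 2/12 = €33.7500
March 1 – April 30, 2007: 2 months at 1.15% → €27,000 × 1.15% × 2/12 = €51.7500
May 1 – October 31, 2007: 6 months at 3.95% → €27,000 × 3.95% × 6/12 = €533.2500
November 1 – December 31, 2007: 2 months at 4.4% → €27,000 × 4.4% × 2/12 = €198.0000
Total = €816.7500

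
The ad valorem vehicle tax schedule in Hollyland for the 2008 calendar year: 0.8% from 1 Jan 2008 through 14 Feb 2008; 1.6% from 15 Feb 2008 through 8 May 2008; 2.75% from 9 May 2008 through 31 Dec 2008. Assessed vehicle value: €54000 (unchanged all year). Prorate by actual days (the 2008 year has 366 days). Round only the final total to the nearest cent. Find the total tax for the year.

€1213.01

1 Jan – 14 Feb 2008: 45 days at 0.8% → €54000 × 0.8% × 45/366 = €53.1148
15 Feb – 8 May 2008: 84 days at 1.6% → €54000 × 1.6% × 84/366 = €198.2951
9 May – 31 Dec 2008: 237 days at 2.75% → €54000 × 2.75% × 237/366 = €961.5984
Total = €1213.0082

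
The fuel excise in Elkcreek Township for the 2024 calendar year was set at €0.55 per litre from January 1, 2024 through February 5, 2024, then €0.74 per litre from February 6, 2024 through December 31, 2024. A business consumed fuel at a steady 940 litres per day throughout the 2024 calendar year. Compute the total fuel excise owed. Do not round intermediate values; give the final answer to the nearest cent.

January 1 – February 5, 2024: 36 days × 940 litres/day = 33,840 litres at €0.55/litre → €18,612.00
February 6 – December 31, 2024: 330 days × 940 litres/day = 310,200 litres at €0.74/litre → €229,548.00

€248,160.00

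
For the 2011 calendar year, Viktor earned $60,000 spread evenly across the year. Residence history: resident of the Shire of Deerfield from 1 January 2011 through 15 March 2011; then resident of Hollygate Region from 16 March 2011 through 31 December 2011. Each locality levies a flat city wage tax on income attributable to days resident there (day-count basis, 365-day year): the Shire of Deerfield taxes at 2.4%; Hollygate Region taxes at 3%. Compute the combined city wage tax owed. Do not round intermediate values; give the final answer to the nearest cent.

$1,727.01

The Shire of Deerfield, 1 January – 15 March 2011: 74 days → $60,000 × 2.4% × 74/365 = $291.9452
Hollygate Region, 16 March – 31 December 2011: 291 days → $60,000 × 3% × 291/365 = $1,435.0685
Total = $1,727.0137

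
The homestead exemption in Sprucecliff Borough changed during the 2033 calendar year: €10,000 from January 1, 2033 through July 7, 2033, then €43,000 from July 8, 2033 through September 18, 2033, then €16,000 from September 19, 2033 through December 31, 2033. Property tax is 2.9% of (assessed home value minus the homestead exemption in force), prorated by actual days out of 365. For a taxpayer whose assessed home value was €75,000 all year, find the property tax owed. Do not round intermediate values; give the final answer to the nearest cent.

January 1 – July 7, 2033: 188 days, exemption €10,000 → (€75,000 − €10,000) × 2.9% × 188/365 = €970.9041
July 8 – September 18, 2033: 73 days, exemption €43,000 → (€75,000 − €43,000) × 2.9% × 73/365 = €185.6000
September 19 – December 31, 2033: 104 days, exemption €16,000 → (€75,000 − €16,000) × 2.9% × 104/365 = €487.5178
Total = €1,644.0219

€1,644.02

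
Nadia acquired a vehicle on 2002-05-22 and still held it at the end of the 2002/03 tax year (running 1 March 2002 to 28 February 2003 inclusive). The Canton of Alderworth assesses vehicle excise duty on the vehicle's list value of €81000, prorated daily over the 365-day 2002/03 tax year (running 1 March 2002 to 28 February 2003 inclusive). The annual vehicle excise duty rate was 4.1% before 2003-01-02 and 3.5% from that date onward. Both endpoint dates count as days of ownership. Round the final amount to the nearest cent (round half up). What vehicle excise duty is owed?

2002-05-22 to 2003-01-01: 225 days at 4.1% → €81000 × 4.1% × 225/365 = €2047.1918
2003-01-02 to 2003-02-28: 58 days at 3.5% → €81000 × 3.5% × 58/365 = €450.4932
Total = €2497.6849

€2497.68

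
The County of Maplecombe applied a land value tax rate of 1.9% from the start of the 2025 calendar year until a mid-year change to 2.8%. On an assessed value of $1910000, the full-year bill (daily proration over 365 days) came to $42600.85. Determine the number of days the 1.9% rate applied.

231 days

Let d = days at the first rate; then 365 − d days at the second rate.
$1910000 × [1.9%·d + 2.8%·(365−d)] / 365 = $42600.85
Solving gives d = 231, so the new rate took effect on 20 August 2025.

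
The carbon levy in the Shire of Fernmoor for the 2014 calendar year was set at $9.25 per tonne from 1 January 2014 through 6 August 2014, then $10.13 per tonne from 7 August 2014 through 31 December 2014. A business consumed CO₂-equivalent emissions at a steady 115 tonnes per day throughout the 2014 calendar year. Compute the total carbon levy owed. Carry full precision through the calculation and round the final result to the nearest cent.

1 January – 6 August 2014: 218 days × 115 tonnes/day = 25,070 tonnes at $9.25/tonne → $231897.50
7 August – 31 December 2014: 147 days × 115 tonnes/day = 16,905 tonnes at $10.13/tonne → $171247.65

$403145.15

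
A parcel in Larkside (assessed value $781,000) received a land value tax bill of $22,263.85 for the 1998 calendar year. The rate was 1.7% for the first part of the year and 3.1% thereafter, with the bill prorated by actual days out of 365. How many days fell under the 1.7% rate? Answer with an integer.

Let d = days at the first rate; then 365 − d days at the second rate.
$781,000 × [1.7%·d + 3.1%·(365−d)] / 365 = $22,263.85
Solving gives d = 65, so the new rate took effect on 7 Mar 1998.

65 days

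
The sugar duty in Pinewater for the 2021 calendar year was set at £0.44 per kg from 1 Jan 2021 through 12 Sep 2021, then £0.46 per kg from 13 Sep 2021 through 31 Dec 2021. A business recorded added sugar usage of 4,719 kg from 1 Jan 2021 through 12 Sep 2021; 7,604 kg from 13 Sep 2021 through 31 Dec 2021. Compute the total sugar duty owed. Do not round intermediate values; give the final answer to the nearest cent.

1 Jan – 12 Sep 2021: 4,719 kg at £0.44/kg → £2,076.36
13 Sep – 31 Dec 2021: 7,604 kg at £0.46/kg → £3,497.84

£5,574.20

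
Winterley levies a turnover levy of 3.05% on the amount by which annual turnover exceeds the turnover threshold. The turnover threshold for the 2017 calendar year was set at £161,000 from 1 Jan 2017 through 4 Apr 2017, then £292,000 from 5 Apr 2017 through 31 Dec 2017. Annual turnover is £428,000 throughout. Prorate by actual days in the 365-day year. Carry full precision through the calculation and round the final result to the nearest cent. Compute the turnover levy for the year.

1 Jan – 4 Apr 2017: 94 days, exemption £161,000 → (£428,000 − £161,000) × 3.05% × 94/365 = £2,097.2301
5 Apr – 31 Dec 2017: 271 days, exemption £292,000 → (£428,000 − £292,000) × 3.05% × 271/365 = £3,079.7479
Total = £5,176.9781

£5,176.98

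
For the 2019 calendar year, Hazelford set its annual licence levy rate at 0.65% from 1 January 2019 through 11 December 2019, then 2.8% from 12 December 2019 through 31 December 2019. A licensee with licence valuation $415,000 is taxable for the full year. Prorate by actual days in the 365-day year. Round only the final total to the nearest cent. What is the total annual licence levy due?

1 January – 11 December 2019: 345 days at 0.65% → $415,000 × 0.65% × 345/365 = $2,549.6918
12 December – 31 December 2019: 20 days at 2.8% → $415,000 × 2.8% × 20/365 = $636.7123
Total = $3,186.4041

$3,186.40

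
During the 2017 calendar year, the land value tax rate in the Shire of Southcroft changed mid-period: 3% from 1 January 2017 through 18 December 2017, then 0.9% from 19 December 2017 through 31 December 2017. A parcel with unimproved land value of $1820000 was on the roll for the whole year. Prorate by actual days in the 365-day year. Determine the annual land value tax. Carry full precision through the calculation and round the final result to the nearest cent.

1 January – 18 December 2017: 352 days at 3% → $1820000 × 3% × 352/365 = $52655.3425
19 December – 31 December 2017: 13 days at 0.9% → $1820000 × 0.9% × 13/365 = $583.3973
Total = $53238.7397

$53238.74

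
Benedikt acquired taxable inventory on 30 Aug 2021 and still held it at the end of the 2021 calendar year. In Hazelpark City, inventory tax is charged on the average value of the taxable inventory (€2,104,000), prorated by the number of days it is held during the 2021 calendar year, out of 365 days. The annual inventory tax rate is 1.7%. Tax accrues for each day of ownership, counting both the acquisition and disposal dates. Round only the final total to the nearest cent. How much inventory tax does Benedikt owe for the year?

Days held (30 Aug – 31 Dec 2021): 124 out of 365
Tax = €2,104,000 × 1.7% × 124/365 = €12,151.3205

€12,151.32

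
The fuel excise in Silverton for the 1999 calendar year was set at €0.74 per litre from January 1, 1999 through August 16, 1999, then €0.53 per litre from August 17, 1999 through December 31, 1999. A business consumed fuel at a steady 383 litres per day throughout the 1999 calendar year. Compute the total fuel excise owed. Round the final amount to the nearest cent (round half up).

€92,429.39

January 1 – August 16, 1999: 228 days × 383 litres/day = 87,324 litres at €0.74/litre → €64,619.76
August 17 – December 31, 1999: 137 days × 383 litres/day = 52,471 litres at €0.53/litre → €27,809.63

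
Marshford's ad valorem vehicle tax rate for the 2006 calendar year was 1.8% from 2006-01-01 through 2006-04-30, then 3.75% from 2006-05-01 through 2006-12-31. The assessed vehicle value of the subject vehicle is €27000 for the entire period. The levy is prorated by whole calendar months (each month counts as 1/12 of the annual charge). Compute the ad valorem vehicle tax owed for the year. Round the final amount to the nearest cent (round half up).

2006-01-01 to 2006-04-30: 4 months at 1.8% → €27000 × 1.8% × 4/12 = €162.0000
2006-05-01 to 2006-12-31: 8 months at 3.75% → €27000 × 3.75% × 8/12 = €675.0000
Total = €837.0000

€837.00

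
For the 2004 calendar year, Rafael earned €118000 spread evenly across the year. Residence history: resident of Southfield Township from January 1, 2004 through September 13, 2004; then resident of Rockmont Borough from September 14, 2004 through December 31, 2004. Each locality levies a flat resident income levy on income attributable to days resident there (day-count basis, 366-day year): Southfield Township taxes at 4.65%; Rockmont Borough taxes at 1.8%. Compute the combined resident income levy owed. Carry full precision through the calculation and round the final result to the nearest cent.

€4485.45

Southfield Township, January 1 – September 13, 2004: 257 days → €118000 × 4.65% × 257/366 = €3852.8934
Rockmont Borough, September 14 – December 31, 2004: 109 days → €118000 × 1.8% × 109/366 = €632.5574
Total = €4485.4508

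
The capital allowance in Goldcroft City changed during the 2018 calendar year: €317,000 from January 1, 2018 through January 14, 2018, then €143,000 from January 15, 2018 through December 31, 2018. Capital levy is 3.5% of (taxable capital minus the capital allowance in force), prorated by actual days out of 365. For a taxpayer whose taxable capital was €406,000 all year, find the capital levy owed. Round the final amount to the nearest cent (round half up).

€8,971.41

January 1 – January 14, 2018: 14 days, exemption €317,000 → (€406,000 − €317,000) × 3.5% × 14/365 = €119.4795
January 15 – December 31, 2018: 351 days, exemption €143,000 → (€406,000 − €143,000) × 3.5% × 351/365 = €8,851.9315
Total = €8,971.4110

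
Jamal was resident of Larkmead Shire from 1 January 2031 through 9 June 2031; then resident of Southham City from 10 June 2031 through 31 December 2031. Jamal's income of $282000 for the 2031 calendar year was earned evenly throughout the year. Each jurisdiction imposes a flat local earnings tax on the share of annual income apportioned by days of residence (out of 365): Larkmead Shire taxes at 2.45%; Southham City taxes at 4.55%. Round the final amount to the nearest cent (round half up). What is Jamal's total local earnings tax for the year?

Larkmead Shire, 1 January – 9 June 2031: 160 days → $282000 × 2.45% × 160/365 = $3028.6027
Southham City, 10 June – 31 December 2031: 205 days → $282000 × 4.55% × 205/365 = $7206.4521
Total = $10235.0548

$10235.05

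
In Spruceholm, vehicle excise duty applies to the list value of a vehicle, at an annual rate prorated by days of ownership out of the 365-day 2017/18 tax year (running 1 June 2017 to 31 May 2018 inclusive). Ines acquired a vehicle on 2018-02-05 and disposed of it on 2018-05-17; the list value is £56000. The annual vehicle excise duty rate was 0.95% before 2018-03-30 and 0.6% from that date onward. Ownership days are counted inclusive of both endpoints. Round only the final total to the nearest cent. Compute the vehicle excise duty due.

£122.36

2018-02-05 to 2018-03-29: 53 days at 0.95% → £56000 × 0.95% × 53/365 = £77.2493
2018-03-30 to 2018-05-17: 49 days at 0.6% → £56000 × 0.6% × 49/365 = £45.1068
Total = £122.3562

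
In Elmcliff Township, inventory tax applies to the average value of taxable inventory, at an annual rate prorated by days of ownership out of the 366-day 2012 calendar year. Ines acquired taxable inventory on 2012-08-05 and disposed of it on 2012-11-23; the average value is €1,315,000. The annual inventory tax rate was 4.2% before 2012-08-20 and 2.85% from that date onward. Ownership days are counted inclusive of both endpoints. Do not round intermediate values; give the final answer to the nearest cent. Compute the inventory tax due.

2012-08-05 to 2012-08-19: 15 days at 4.2% → €1,315,000 × 4.2% × 15/366 = €2,263.5246
2012-08-20 to 2012-11-23: 96 days at 2.85% → €1,315,000 × 2.85% × 96/366 = €9,830.1639
Total = €12,093.6885

€12,093.69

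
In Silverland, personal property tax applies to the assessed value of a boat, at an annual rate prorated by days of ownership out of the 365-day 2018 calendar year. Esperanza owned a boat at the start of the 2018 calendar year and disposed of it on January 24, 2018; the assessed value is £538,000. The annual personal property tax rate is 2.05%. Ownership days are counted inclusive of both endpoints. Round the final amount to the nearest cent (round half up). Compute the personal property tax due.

Days held (January 1 – January 24, 2018): 24 out of 365
Tax = £538,000 × 2.05% × 24/365 = £725.1945

£725.19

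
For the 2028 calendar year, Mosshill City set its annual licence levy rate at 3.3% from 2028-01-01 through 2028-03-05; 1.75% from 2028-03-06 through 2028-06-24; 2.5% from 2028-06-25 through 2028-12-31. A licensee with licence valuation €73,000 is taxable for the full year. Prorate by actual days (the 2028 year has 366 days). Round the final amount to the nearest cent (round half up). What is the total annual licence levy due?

2028-01-01 to 2028-03-05: 65 days at 3.3% → €73,000 × 3.3% × 65/366 = €427.8279
2028-03-06 to 2028-06-24: 111 days at 1.75% → €73,000 × 1.75% × 111/366 = €387.4385
2028-06-25 to 2028-12-31: 190 days at 2.5% → €73,000 × 2.5% × 190/366 = €947.4044
Total = €1,762.6708

€1,762.67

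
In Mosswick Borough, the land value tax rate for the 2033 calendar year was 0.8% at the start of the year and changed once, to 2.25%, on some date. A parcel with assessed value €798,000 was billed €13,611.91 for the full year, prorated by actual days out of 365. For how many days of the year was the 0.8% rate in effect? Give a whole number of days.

137 days

Let d = days at the first rate; then 365 − d days at the second rate.
€798,000 × [0.8%·d + 2.25%·(365−d)] / 365 = €13,611.91
Solving gives d = 137, so the new rate took effect on 18 May 2033.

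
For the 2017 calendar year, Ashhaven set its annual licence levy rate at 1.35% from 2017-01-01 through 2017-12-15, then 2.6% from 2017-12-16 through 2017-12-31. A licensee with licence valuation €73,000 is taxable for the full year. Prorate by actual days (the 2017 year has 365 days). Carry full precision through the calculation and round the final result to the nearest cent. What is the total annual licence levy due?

2017-01-01 to 2017-12-15: 349 days at 1.35% → €73,000 × 1.35% × 349/365 = €942.3000
2017-12-16 to 2017-12-31: 16 days at 2.6% → €73,000 × 2.6% × 16/365 = €83.2000
Total = €1,025.5000

€1,025.50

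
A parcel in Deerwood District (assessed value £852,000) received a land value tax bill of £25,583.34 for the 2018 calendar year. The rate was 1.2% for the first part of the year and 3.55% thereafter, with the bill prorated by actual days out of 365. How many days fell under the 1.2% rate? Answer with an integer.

85 days

Let d = days at the first rate; then 365 − d days at the second rate.
£852,000 × [1.2%·d + 3.55%·(365−d)] / 365 = £25,583.34
Solving gives d = 85, so the new rate took effect on 27 March 2018.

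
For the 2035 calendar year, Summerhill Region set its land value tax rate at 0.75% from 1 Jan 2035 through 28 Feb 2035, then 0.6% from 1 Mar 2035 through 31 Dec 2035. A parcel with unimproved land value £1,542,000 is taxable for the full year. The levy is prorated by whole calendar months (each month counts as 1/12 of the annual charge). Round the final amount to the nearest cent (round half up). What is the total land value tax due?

1 Jan – 28 Feb 2035: 2 months at 0.75% → £1,542,000 × 0.75% × 2/12 = £1,927.5000
1 Mar – 31 Dec 2035: 10 months at 0.6% → £1,542,000 × 0.6% × 10/12 = £7,710.0000
Total = £9,637.5000

£9,637.50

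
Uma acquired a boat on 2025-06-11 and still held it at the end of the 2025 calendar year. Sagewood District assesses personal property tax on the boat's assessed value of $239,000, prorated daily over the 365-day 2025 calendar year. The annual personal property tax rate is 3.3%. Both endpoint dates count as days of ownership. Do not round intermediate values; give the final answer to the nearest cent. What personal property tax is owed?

Days held (2025-06-11 to 2025-12-31): 204 out of 365
Tax = $239,000 × 3.3% × 204/365 = $4,408.0767

$4,408.08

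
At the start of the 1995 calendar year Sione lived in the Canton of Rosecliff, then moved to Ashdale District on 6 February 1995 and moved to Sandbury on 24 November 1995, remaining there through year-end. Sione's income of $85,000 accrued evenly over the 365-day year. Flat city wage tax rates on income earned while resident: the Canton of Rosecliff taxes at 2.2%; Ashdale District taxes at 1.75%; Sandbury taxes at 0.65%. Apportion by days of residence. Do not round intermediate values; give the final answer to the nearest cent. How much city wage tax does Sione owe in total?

The Canton of Rosecliff, 1 January – 5 February 1995: 36 days → $85,000 × 2.2% × 36/365 = $184.4384
Ashdale District, 6 February – 23 November 1995: 291 days → $85,000 × 1.75% × 291/365 = $1,185.9247
Sandbury, 24 November – 31 December 1995: 38 days → $85,000 × 0.65% × 38/365 = $57.5205
Total = $1,427.8836

$1,427.88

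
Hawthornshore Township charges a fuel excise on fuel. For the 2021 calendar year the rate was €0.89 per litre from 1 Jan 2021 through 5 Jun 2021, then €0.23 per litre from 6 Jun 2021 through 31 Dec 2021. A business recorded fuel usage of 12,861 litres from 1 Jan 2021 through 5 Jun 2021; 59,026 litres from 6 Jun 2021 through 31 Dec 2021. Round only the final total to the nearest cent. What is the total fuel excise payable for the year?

€25,022.27

1 Jan – 5 Jun 2021: 12,861 litres at €0.89/litre → €11,446.29
6 Jun – 31 Dec 2021: 59,026 litres at €0.23/litre → €13,575.98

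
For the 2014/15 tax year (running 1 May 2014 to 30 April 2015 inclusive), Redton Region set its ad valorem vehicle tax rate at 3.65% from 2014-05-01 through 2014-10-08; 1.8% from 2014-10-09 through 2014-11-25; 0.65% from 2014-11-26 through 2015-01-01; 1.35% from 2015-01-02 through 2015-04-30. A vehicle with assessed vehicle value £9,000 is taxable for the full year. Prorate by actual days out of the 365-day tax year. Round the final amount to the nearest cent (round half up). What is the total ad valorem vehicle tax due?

2014-05-01 to 2014-10-08: 161 days at 3.65% → £9,000 × 3.65% × 161/365 = £144.9000
2014-10-09 to 2014-11-25: 48 days at 1.8% → £9,000 × 1.8% × 48/365 = £21.3041
2014-11-26 to 2015-01-01: 37 days at 0.65% → £9,000 × 0.65% × 37/365 = £5.9301
2015-01-02 to 2015-04-30: 119 days at 1.35% → £9,000 × 1.35% × 119/365 = £39.6123
Total = £211.7466

£211.75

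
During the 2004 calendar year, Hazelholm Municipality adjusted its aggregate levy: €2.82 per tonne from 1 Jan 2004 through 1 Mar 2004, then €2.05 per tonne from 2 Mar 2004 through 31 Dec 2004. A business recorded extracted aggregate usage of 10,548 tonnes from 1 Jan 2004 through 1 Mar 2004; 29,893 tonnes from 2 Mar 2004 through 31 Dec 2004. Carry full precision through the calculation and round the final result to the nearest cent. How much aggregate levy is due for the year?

€91,026.01

1 Jan – 1 Mar 2004: 10,548 tonnes at €2.82/tonne → €29,745.36
2 Mar – 31 Dec 2004: 29,893 tonnes at €2.05/tonne → €61,280.65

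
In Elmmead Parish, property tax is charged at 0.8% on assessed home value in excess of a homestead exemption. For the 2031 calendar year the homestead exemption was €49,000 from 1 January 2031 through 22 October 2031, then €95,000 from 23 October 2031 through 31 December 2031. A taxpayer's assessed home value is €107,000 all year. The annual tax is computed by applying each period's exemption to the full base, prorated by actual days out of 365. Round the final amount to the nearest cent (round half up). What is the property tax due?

€393.42

1 January – 22 October 2031: 295 days, exemption €49,000 → (€107,000 − €49,000) × 0.8% × 295/365 = €375.0137
23 October – 31 December 2031: 70 days, exemption €95,000 → (€107,000 − €95,000) × 0.8% × 70/365 = €18.4110
Total = €393.4247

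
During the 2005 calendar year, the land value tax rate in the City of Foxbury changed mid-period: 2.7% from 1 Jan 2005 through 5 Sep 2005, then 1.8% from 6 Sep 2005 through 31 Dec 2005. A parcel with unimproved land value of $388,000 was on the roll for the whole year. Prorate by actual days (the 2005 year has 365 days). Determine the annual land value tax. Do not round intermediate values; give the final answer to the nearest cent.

1 Jan – 5 Sep 2005: 248 days at 2.7% → $388,000 × 2.7% × 248/365 = $7,117.9397
6 Sep – 31 Dec 2005: 117 days at 1.8% → $388,000 × 1.8% × 117/365 = $2,238.7068
Total = $9,356.6466

$9,356.65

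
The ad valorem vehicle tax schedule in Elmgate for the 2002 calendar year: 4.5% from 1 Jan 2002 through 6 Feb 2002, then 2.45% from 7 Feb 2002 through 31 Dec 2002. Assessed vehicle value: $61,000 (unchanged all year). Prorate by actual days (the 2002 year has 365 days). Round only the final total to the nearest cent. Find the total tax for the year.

1 Jan – 6 Feb 2002: 37 days at 4.5% → $61,000 × 4.5% × 37/365 = $278.2603
7 Feb – 31 Dec 2002: 328 days at 2.45% → $61,000 × 2.45% × 328/365 = $1,343.0027
Total = $1,621.2630

$1,621.26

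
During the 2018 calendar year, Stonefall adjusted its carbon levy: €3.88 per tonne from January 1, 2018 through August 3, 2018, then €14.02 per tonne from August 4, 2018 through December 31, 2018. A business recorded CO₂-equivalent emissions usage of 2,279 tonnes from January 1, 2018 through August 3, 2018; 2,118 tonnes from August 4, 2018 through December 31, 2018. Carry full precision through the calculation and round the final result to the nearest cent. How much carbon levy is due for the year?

January 1 – August 3, 2018: 2,279 tonnes at €3.88/tonne → €8,842.52
August 4 – December 31, 2018: 2,118 tonnes at €14.02/tonne → €29,694.36

€38,536.88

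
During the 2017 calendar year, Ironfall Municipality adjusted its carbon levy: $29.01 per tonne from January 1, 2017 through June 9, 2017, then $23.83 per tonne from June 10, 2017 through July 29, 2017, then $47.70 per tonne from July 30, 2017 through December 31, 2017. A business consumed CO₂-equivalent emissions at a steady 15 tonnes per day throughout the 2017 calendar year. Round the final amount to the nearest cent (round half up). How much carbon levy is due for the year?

January 1 – June 9, 2017: 160 days × 15 tonnes/day = 2,400 tonnes at $29.01/tonne → $69,624.00
June 10 – July 29, 2017: 50 days × 15 tonnes/day = 750 tonnes at $23.83/tonne → $17,872.50
July 30 – December 31, 2017: 155 days × 15 tonnes/day = 2,325 tonnes at $47.70/tonne → $110,902.50

$198,399.00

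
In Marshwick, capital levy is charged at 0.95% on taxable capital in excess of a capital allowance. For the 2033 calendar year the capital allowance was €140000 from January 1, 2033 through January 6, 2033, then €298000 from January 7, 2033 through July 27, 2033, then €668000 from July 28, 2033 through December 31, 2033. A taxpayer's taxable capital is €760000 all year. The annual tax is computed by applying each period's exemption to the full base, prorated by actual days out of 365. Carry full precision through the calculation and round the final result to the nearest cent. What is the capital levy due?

January 1 – January 6, 2033: 6 days, exemption €140000 → (€760000 − €140000) × 0.95% × 6/365 = €96.8219
January 7 – July 27, 2033: 202 days, exemption €298000 → (€760000 − €298000) × 0.95% × 202/365 = €2428.9808
July 28 – December 31, 2033: 157 days, exemption €668000 → (€760000 − €668000) × 0.95% × 157/365 = €375.9397
Total = €2901.7425

€2901.74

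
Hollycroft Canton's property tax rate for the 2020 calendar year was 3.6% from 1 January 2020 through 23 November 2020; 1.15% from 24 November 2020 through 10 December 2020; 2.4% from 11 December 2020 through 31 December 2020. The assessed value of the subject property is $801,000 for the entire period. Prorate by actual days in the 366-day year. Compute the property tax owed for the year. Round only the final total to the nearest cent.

$27,372.97

1 January – 23 November 2020: 328 days at 3.6% → $801,000 × 3.6% × 328/366 = $25,842.0984
24 November – 10 December 2020: 17 days at 1.15% → $801,000 × 1.15% × 17/366 = $427.8566
11 December – 31 December 2020: 21 days at 2.4% → $801,000 × 2.4% × 21/366 = $1,103.0164
Total = $27,372.9713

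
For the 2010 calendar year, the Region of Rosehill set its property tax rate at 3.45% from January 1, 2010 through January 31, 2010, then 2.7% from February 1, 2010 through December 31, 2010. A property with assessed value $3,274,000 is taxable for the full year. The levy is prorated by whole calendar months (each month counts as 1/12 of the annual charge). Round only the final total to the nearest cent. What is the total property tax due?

$90,444.25

January 1 – January 31, 2010: 1 month at 3.45% → $3,274,000 × 3.45% × 1/12 = $9,412.7500
February 1 – December 31, 2010: 11 months at 2.7% → $3,274,000 × 2.7% × 11/12 = $81,031.5000
Total = $90,444.2500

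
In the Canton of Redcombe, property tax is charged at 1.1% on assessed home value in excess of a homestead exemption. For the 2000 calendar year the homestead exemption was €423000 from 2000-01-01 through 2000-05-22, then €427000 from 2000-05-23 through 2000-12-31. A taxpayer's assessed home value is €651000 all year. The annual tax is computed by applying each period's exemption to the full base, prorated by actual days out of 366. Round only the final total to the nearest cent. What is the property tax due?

€2481.19

2000-01-01 to 2000-05-22: 143 days, exemption €423000 → (€651000 − €423000) × 1.1% × 143/366 = €979.9016
2000-05-23 to 2000-12-31: 223 days, exemption €427000 → (€651000 − €427000) × 1.1% × 223/366 = €1501.2896
Total = €2481.1913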